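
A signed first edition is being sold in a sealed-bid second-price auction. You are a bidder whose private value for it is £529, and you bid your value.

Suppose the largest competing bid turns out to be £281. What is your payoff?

Your bid £529 exceeds the highest competing bid £281, so you win.
In a second-price auction the winner pays the second-highest bid, £281.
Payoff = value − price = £529 − £281 = £248.

£248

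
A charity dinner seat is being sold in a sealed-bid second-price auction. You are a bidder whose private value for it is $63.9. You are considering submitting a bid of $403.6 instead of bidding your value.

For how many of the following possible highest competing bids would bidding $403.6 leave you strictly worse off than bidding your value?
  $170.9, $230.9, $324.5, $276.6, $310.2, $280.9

6

The deviation hurts exactly when the highest competing bid lies strictly between $63.9 and $403.6 — overbidding then wins at a price above your value.
$170.9: inside the interval → strictly worse (loss $107).
$230.9: inside the interval → strictly worse (loss $167).
$324.5: inside the interval → strictly worse (loss $260.6).
$276.6: inside the interval → strictly worse (loss $212.7).
$310.2: inside the interval → strictly worse (loss $246.3).
$280.9: inside the interval → strictly worse (loss $217).
Count: 6.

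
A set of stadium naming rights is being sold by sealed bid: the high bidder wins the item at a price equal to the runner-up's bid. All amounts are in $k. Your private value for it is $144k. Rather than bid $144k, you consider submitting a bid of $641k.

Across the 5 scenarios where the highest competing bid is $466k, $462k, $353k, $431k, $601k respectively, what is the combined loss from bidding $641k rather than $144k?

$1593k

The deviation costs you only when the competing bid falls strictly between $144k and $641k; elsewhere both bids give the same outcome.
$466k: truthful payoff $0k, deviation payoff −$322k → loss $322k.
$462k: truthful payoff $0k, deviation payoff −$318k → loss $318k.
$353k: truthful payoff $0k, deviation payoff −$209k → loss $209k.
$431k: truthful payoff $0k, deviation payoff −$287k → loss $287k.
$601k: truthful payoff $0k, deviation payoff −$457k → loss $457k.
Total loss = $322k + $318k + $209k + $287k + $457k = $1593k.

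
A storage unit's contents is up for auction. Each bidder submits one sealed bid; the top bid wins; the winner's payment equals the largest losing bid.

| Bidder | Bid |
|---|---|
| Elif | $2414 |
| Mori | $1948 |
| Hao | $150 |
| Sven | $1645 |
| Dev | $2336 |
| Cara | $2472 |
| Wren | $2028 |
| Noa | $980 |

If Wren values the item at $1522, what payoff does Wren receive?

$0

Highest bid: Cara at $2472, so Cara wins.
Second-highest bid: Elif at $2414 — that is the price the winner pays.
Wren did not win, so Wren pays nothing and receives nothing: payoff $0.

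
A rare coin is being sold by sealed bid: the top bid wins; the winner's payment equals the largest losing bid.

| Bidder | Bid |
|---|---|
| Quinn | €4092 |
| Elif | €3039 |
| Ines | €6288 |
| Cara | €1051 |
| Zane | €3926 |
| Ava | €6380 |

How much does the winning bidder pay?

Highest bid: Ava at €6380, so Ava wins.
Second-highest bid: Ines at €6288 — that is the price the winner pays.

€6288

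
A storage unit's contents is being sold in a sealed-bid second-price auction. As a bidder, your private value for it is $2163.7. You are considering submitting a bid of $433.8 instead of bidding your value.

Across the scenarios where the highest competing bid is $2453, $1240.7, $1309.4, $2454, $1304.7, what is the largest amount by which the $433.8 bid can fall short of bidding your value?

$2453: same outcome either way → loss $0.
$1240.7: truthful gives $923, deviation gives $0 → loss $923.
$1309.4: truthful gives $854.3, deviation gives $0 → loss $854.3.
$2454: same outcome either way → loss $0.
$1304.7: truthful gives $859, deviation gives $0 → loss $859.
Maximum loss: $923.

$923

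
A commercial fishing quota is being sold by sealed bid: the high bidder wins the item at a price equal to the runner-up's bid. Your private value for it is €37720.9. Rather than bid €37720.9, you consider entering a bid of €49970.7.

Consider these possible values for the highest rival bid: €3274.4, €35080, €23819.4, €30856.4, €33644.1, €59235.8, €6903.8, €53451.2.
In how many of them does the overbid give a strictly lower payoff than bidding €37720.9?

0

The deviation hurts exactly when the highest competing bid lies strictly between €37720.9 and €49970.7 — overbidding then wins at a price above your value.
€3274.4: below both → same outcome either way.
€35080: below both → same outcome either way.
€23819.4: below both → same outcome either way.
€30856.4: below both → same outcome either way.
€33644.1: below both → same outcome either way.
€59235.8: above both → same outcome either way.
€6903.8: below both → same outcome either way.
€53451.2: above both → same outcome either way.
Count: 0.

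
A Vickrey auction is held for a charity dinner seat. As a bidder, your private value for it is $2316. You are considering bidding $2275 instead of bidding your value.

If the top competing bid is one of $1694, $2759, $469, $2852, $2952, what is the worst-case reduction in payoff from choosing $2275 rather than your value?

$1694: same outcome either way → loss $0.
$2759: same outcome either way → loss $0.
$469: same outcome either way → loss $0.
$2852: same outcome either way → loss $0.
$2952: same outcome either way → loss $0.
Maximum loss: $0.

$0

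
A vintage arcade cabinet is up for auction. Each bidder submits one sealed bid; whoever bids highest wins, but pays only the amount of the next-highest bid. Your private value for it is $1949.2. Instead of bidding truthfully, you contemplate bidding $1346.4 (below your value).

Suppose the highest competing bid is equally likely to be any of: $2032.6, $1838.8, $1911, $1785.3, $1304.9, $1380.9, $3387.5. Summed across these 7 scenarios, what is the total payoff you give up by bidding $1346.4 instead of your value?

The deviation costs you only when the competing bid falls strictly between $1346.4 and $1949.2; elsewhere both bids give the same outcome.
$2032.6: outcomes coincide → loss $0.
$1838.8: truthful payoff $110.4, deviation payoff $0 → loss $110.4.
$1911: truthful payoff $38.2, deviation payoff $0 → loss $38.2.
$1785.3: truthful payoff $163.9, deviation payoff $0 → loss $163.9.
$1304.9: outcomes coincide → loss $0.
$1380.9: truthful payoff $568.3, deviation payoff $0 → loss $568.3.
$3387.5: outcomes coincide → loss $0.
Total loss = $110.4 + $38.2 + $163.9 + $568.3 = $880.8.

$880.8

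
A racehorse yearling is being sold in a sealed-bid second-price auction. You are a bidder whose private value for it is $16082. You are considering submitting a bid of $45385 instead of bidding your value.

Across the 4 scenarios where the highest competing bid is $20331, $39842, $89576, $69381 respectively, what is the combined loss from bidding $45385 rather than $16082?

The deviation costs you only when the competing bid falls strictly between $16082 and $45385; elsewhere both bids give the same outcome.
$20331: truthful payoff $0, deviation payoff −$4249 → loss $4249.
$39842: truthful payoff $0, deviation payoff −$23760 → loss $23760.
$89576: outcomes coincide → loss $0.
$69381: outcomes coincide → loss $0.
Total loss = $4249 + $23760 = $28009.
In a second-price auction your bid sets only whether you win, not what you pay, so bidding your true value is weakly dominant.

$28009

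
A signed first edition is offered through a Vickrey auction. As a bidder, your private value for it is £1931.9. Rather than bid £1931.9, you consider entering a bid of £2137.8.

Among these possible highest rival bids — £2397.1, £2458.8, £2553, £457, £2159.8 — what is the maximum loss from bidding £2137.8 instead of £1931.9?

£0

£2397.1: same outcome either way → loss £0.
£2458.8: same outcome either way → loss £0.
£2553: same outcome either way → loss £0.
£457: same outcome either way → loss £0.
£2159.8: same outcome either way → loss £0.
Maximum loss: £0.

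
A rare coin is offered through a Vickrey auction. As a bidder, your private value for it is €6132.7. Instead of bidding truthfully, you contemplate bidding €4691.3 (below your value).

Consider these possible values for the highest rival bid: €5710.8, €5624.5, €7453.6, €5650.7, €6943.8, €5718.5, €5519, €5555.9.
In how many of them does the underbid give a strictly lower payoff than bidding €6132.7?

6

The deviation hurts exactly when the highest competing bid lies strictly between €4691.3 and €6132.7 — underbidding then forfeits a profitable win.
€5710.8: inside the interval → strictly worse (loss €421.9).
€5624.5: inside the interval → strictly worse (loss €508.2).
€7453.6: above both → same outcome either way.
€5650.7: inside the interval → strictly worse (loss €482).
€6943.8: above both → same outcome either way.
€5718.5: inside the interval → strictly worse (loss €414.2).
€5519: inside the interval → strictly worse (loss €613.7).
€5555.9: inside the interval → strictly worse (loss €576.8).
Count: 6.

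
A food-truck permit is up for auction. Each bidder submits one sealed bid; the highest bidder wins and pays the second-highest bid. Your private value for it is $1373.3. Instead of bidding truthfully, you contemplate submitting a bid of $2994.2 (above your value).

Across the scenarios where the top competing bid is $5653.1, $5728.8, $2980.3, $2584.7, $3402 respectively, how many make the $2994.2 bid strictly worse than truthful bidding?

2

The deviation hurts exactly when the highest competing bid lies strictly between $1373.3 and $2994.2 — overbidding then wins at a price above your value.
$5653.1: above both → same outcome either way.
$5728.8: above both → same outcome either way.
$2980.3: inside the interval → strictly worse (loss $1607).
$2584.7: inside the interval → strictly worse (loss $1211.4).
$3402: above both → same outcome either way.
Count: 2.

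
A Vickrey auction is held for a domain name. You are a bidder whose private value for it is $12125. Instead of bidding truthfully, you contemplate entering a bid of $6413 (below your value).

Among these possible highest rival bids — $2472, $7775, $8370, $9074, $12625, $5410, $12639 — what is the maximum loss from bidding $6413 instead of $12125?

$2472: same outcome either way → loss $0.
$7775: truthful gives $4350, deviation gives $0 → loss $4350.
$8370: truthful gives $3755, deviation gives $0 → loss $3755.
$9074: truthful gives $3051, deviation gives $0 → loss $3051.
$12625: same outcome either way → loss $0.
$5410: same outcome either way → loss $0.
$12639: same outcome either way → loss $0.
Maximum loss: $4350.

$4350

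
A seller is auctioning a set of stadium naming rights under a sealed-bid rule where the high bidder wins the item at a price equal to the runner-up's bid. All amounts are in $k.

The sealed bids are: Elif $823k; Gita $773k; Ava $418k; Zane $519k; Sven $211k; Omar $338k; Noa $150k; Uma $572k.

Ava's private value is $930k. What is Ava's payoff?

Highest bid: Elif at $823k, so Elif wins.
Second-highest bid: Gita at $773k — that is the price the winner pays.
Ava did not win, so Ava pays nothing and receives nothing: payoff $0k.

$0k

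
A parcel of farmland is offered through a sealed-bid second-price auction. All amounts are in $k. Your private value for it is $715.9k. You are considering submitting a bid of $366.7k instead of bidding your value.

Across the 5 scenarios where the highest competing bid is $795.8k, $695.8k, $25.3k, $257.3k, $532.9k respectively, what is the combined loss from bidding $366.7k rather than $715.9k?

The deviation costs you only when the competing bid falls strictly between $366.7k and $715.9k; elsewhere both bids give the same outcome.
$795.8k: outcomes coincide → loss $0k.
$695.8k: truthful payoff $20.1k, deviation payoff $0k → loss $20.1k.
$25.3k: outcomes coincide → loss $0k.
$257.3k: outcomes coincide → loss $0k.
$532.9k: truthful payoff $183k, deviation payoff $0k → loss $183k.
Total loss = $20.1k + $183k = $203.1k.

$203.1k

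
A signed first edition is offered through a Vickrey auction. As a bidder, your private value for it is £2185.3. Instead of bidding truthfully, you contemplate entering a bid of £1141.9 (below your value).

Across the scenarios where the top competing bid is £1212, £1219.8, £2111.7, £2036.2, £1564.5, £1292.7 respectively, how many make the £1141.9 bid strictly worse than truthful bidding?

6

The deviation hurts exactly when the highest competing bid lies strictly between £1141.9 and £2185.3 — underbidding then forfeits a profitable win.
£1212: inside the interval → strictly worse (loss £973.3).
£1219.8: inside the interval → strictly worse (loss £965.5).
£2111.7: inside the interval → strictly worse (loss £73.6).
£2036.2: inside the interval → strictly worse (loss £149.1).
£1564.5: inside the interval → strictly worse (loss £620.8).
£1292.7: inside the interval → strictly worse (loss £892.6).
Count: 6.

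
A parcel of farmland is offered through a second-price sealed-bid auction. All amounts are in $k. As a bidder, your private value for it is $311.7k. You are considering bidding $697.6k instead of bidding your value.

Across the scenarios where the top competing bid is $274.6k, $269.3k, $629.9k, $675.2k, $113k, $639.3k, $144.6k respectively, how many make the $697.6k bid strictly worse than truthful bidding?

3

The deviation hurts exactly when the highest competing bid lies strictly between $311.7k and $697.6k — overbidding then wins at a price above your value.
$274.6k: below both → same outcome either way.
$269.3k: below both → same outcome either way.
$629.9k: inside the interval → strictly worse (loss $318.2k).
$675.2k: inside the interval → strictly worse (loss $363.5k).
$113k: below both → same outcome either way.
$639.3k: inside the interval → strictly worse (loss $327.6k).
$144.6k: below both → same outcome either way.
Count: 3.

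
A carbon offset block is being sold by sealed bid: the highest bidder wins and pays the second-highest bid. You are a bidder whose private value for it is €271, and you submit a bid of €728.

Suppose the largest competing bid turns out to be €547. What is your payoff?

−€276

Your bid €728 exceeds the highest competing bid €547, so you win.
In a second-price auction the winner pays the second-highest bid, €547.
Payoff = value − price = €271 − €547 = −€276.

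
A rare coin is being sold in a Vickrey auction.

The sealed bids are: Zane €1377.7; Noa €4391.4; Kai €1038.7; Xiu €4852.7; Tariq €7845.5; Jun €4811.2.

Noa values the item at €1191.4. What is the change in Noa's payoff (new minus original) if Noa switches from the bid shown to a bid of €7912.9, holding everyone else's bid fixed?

The highest bid among the other bidders is €7845.5; Noa's bid doesn't change that.
Original bid €4391.4: Noa is not highest (top rival bid is €7845.5); payoff €0.
Alternative bid €7912.9: Noa is highest, pays the top rival bid €7845.5; payoff €1191.4 − €7845.5 = −€6654.1.
Change in payoff = −€6654.1 − (€0) = −€6654.1.

−€6654.1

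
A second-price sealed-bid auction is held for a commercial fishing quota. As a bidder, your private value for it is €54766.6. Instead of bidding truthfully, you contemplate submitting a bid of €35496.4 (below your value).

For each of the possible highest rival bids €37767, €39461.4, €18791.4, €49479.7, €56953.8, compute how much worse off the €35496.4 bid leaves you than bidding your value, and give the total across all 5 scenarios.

The deviation costs you only when the competing bid falls strictly between €35496.4 and €54766.6; elsewhere both bids give the same outcome.
€37767: truthful payoff €16999.6, deviation payoff €0 → loss €16999.6.
€39461.4: truthful payoff €15305.2, deviation payoff €0 → loss €15305.2.
€18791.4: outcomes coincide → loss €0.
€49479.7: truthful payoff €5286.9, deviation payoff €0 → loss €5286.9.
€56953.8: outcomes coincide → loss €0.
Total loss = €16999.6 + €15305.2 + €5286.9 = €37591.7.

€37591.7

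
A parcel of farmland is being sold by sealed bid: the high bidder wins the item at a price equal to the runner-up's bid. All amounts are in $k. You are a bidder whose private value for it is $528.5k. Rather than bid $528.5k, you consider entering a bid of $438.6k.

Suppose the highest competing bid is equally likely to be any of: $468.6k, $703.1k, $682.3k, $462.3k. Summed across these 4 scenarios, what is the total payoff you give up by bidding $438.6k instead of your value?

$126.1k

The deviation costs you only when the competing bid falls strictly between $438.6k and $528.5k; elsewhere both bids give the same outcome.
$468.6k: truthful payoff $59.9k, deviation payoff $0k → loss $59.9k.
$703.1k: outcomes coincide → loss $0k.
$682.3k: outcomes coincide → loss $0k.
$462.3k: truthful payoff $66.2k, deviation payoff $0k → loss $66.2k.
Total loss = $59.9k + $66.2k = $126.1k.
Because the price is fixed by the runner-up's bid, deviating from your value can only change a good outcome into a bad one — never the reverse.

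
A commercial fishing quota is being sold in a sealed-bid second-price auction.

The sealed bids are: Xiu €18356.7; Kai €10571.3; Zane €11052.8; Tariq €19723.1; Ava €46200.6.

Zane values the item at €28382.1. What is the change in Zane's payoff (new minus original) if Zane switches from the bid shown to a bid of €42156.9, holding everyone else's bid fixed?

€0

The highest bid among the other bidders is €46200.6; Zane's bid doesn't change that.
Original bid €11052.8: Zane is not highest (top rival bid is €46200.6); payoff €0.
Alternative bid €42156.9: Zane is not highest (top rival bid is €46200.6); payoff €0.
Change in payoff = €0 − (€0) = €0.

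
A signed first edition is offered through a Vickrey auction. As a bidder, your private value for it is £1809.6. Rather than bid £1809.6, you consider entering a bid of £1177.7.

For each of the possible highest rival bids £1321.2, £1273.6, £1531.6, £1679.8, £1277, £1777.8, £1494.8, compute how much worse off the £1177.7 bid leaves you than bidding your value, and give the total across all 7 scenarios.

£2311.4

The deviation costs you only when the competing bid falls strictly between £1177.7 and £1809.6; elsewhere both bids give the same outcome.
£1321.2: truthful payoff £488.4, deviation payoff £0 → loss £488.4.
£1273.6: truthful payoff £536, deviation payoff £0 → loss £536.
£1531.6: truthful payoff £278, deviation payoff £0 → loss £278.
£1679.8: truthful payoff £129.8, deviation payoff £0 → loss £129.8.
£1277: truthful payoff £532.6, deviation payoff £0 → loss £532.6.
£1777.8: truthful payoff £31.8, deviation payoff £0 → loss £31.8.
£1494.8: truthful payoff £314.8, deviation payoff £0 → loss £314.8.
Total loss = £488.4 + £536 + £278 + £129.8 + £532.6 + £31.8 + £314.8 = £2311.4.
Because the price is fixed by the runner-up's bid, deviating from your value can only change a good outcome into a bad one — never the reverse.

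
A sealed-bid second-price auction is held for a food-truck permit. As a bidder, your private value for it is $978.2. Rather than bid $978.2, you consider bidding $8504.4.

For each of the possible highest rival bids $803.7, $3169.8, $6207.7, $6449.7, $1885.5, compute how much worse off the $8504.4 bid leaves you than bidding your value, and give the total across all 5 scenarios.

$13799.9

The deviation costs you only when the competing bid falls strictly between $978.2 and $8504.4; elsewhere both bids give the same outcome.
$803.7: outcomes coincide → loss $0.
$3169.8: truthful payoff $0, deviation payoff −$2191.6 → loss $2191.6.
$6207.7: truthful payoff $0, deviation payoff −$5229.5 → loss $5229.5.
$6449.7: truthful payoff $0, deviation payoff −$5471.5 → loss $5471.5.
$1885.5: truthful payoff $0, deviation payoff −$907.3 → loss $907.3.
Total loss = $2191.6 + $5229.5 + $5471.5 + $907.3 = $13799.9.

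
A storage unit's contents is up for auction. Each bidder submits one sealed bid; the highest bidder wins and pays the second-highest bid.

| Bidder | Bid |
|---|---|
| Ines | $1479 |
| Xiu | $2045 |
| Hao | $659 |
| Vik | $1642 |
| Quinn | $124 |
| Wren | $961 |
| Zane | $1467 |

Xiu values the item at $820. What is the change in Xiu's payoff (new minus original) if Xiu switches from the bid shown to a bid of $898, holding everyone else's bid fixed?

$822

The highest bid among the other bidders is $1642; Xiu's bid doesn't change that.
Original bid $2045: Xiu is highest, pays the top rival bid $1642; payoff $820 − $1642 = −$822.
Alternative bid $898: Xiu is not highest (top rival bid is $1642); payoff $0.
Change in payoff = $0 − (−$822) = $822.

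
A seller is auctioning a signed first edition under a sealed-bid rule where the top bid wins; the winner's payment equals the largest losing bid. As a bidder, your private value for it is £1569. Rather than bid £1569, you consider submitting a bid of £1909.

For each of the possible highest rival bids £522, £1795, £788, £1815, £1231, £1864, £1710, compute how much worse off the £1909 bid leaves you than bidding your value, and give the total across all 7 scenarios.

The deviation costs you only when the competing bid falls strictly between £1569 and £1909; elsewhere both bids give the same outcome.
£522: outcomes coincide → loss £0.
£1795: truthful payoff £0, deviation payoff −£226 → loss £226.
£788: outcomes coincide → loss £0.
£1815: truthful payoff £0, deviation payoff −£246 → loss £246.
£1231: outcomes coincide → loss £0.
£1864: truthful payoff £0, deviation payoff −£295 → loss £295.
£1710: truthful payoff £0, deviation payoff −£141 → loss £141.
Total loss = £226 + £246 + £295 + £141 = £908.

£908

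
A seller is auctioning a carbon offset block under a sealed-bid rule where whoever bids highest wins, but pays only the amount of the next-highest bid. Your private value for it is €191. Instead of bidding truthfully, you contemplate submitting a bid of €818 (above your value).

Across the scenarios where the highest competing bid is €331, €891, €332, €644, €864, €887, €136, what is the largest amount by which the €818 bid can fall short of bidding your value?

€453

€331: truthful gives €0, deviation gives −€140 → loss €140.
€891: same outcome either way → loss €0.
€332: truthful gives €0, deviation gives −€141 → loss €141.
€644: truthful gives €0, deviation gives −€453 → loss €453.
€864: same outcome either way → loss €0.
€887: same outcome either way → loss €0.
€136: same outcome either way → loss €0.
Maximum loss: €453.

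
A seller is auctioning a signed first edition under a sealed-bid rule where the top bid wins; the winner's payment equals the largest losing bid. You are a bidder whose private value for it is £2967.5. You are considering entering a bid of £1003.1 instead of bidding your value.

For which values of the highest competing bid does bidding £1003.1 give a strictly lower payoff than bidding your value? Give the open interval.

If the competing bid is below £1003.1, both bids win at the same price — no difference.
If it is above £2967.5, both bids lose — no difference.
If it lies strictly between £1003.1 and £2967.5, bidding your value wins at a price below your value (positive payoff) while bidding £1003.1 loses (payoff 0).
So the deviation strictly hurts on the open interval (£1003.1, £2967.5).
In a second-price auction your bid sets only whether you win, not what you pay, so bidding your true value is weakly dominant.

(£1003.1, £2967.5)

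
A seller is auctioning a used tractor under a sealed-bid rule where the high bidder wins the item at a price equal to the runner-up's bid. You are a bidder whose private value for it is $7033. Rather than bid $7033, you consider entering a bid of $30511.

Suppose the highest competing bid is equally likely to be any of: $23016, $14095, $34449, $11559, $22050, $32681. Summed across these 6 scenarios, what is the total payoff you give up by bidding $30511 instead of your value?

$42588

The deviation costs you only when the competing bid falls strictly between $7033 and $30511; elsewhere both bids give the same outcome.
$23016: truthful payoff $0, deviation payoff −$15983 → loss $15983.
$14095: truthful payoff $0, deviation payoff −$7062 → loss $7062.
$34449: outcomes coincide → loss $0.
$11559: truthful payoff $0, deviation payoff −$4526 → loss $4526.
$22050: truthful payoff $0, deviation payoff −$15017 → loss $15017.
$32681: outcomes coincide → loss $0.
Total loss = $15983 + $7062 + $4526 + $15017 = $42588.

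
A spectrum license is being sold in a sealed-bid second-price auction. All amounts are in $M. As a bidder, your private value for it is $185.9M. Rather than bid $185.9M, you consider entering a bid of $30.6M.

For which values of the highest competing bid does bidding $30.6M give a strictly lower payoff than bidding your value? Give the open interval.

If the competing bid is below $30.6M, both bids win at the same price — no difference.
If it is above $185.9M, both bids lose — no difference.
If it lies strictly between $30.6M and $185.9M, bidding your value wins at a price below your value (positive payoff) while bidding $30.6M loses (payoff 0).
So the deviation strictly hurts on the open interval ($30.6M, $185.9M).

($30.6M, $185.9M)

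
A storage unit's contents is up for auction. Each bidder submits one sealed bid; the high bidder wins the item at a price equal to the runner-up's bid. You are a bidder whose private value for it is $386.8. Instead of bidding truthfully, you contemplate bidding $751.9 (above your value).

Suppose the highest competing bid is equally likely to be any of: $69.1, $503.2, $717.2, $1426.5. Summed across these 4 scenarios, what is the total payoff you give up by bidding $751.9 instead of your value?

The deviation costs you only when the competing bid falls strictly between $386.8 and $751.9; elsewhere both bids give the same outcome.
$69.1: outcomes coincide → loss $0.
$503.2: truthful payoff $0, deviation payoff −$116.4 → loss $116.4.
$717.2: truthful payoff $0, deviation payoff −$330.4 → loss $330.4.
$1426.5: outcomes coincide → loss $0.
Total loss = $116.4 + $330.4 = $446.8.

$446.8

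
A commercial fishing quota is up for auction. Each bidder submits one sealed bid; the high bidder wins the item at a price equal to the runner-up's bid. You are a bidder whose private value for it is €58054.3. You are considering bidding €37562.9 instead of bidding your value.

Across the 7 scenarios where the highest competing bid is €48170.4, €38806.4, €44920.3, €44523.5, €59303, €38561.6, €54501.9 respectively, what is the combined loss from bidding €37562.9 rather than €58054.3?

The deviation costs you only when the competing bid falls strictly between €37562.9 and €58054.3; elsewhere both bids give the same outcome.
€48170.4: truthful payoff €9883.9, deviation payoff €0 → loss €9883.9.
€38806.4: truthful payoff €19247.9, deviation payoff €0 → loss €19247.9.
€44920.3: truthful payoff €13134, deviation payoff €0 → loss €13134.
€44523.5: truthful payoff €13530.8, deviation payoff €0 → loss €13530.8.
€59303: outcomes coincide → loss €0.
€38561.6: truthful payoff €19492.7, deviation payoff €0 → loss €19492.7.
€54501.9: truthful payoff €3552.4, deviation payoff €0 → loss €3552.4.
Total loss = €9883.9 + €19247.9 + €13134 + €13530.8 + €19492.7 + €3552.4 = €78841.7.
Because the price is fixed by the runner-up's bid, deviating from your value can only change a good outcome into a bad one — never the reverse.

€78841.7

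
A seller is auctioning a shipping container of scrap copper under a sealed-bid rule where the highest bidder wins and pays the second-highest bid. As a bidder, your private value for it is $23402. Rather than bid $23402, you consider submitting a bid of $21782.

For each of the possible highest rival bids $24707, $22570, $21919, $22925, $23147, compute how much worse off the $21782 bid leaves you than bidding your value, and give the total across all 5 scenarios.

$3047

The deviation costs you only when the competing bid falls strictly between $21782 and $23402; elsewhere both bids give the same outcome.
$24707: outcomes coincide → loss $0.
$22570: truthful payoff $832, deviation payoff $0 → loss $832.
$21919: truthful payoff $1483, deviation payoff $0 → loss $1483.
$22925: truthful payoff $477, deviation payoff $0 → loss $477.
$23147: truthful payoff $255, deviation payoff $0 → loss $255.
Total loss = $832 + $1483 + $477 + $255 = $3047.
Truthful bidding weakly dominates here: raising your bid can only win items priced above your value, and lowering it can only forfeit items priced below.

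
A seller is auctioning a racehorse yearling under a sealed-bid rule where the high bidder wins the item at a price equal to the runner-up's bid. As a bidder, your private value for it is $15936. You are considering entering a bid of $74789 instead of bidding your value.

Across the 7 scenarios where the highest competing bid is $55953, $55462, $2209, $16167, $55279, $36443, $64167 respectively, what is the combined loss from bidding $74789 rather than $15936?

$187855

The deviation costs you only when the competing bid falls strictly between $15936 and $74789; elsewhere both bids give the same outcome.
$55953: truthful payoff $0, deviation payoff −$40017 → loss $40017.
$55462: truthful payoff $0, deviation payoff −$39526 → loss $39526.
$2209: outcomes coincide → loss $0.
$16167: truthful payoff $0, deviation payoff −$231 → loss $231.
$55279: truthful payoff $0, deviation payoff −$39343 → loss $39343.
$36443: truthful payoff $0, deviation payoff −$20507 → loss $20507.
$64167: truthful payoff $0, deviation payoff −$48231 → loss $48231.
Total loss = $40017 + $39526 + $231 + $39343 + $20507 + $48231 = $187855.
Because the price is fixed by the runner-up's bid, deviating from your value can only change a good outcome into a bad one — never the reverse.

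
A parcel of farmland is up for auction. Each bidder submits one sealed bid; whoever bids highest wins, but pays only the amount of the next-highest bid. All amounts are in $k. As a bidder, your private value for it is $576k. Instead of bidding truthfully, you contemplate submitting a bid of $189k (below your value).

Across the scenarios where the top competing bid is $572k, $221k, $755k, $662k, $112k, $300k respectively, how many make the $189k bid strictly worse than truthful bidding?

The deviation hurts exactly when the highest competing bid lies strictly between $189k and $576k — underbidding then forfeits a profitable win.
$572k: inside the interval → strictly worse (loss $4k).
$221k: inside the interval → strictly worse (loss $355k).
$755k: above both → same outcome either way.
$662k: above both → same outcome either way.
$112k: below both → same outcome either way.
$300k: inside the interval → strictly worse (loss $276k).
Count: 3.

3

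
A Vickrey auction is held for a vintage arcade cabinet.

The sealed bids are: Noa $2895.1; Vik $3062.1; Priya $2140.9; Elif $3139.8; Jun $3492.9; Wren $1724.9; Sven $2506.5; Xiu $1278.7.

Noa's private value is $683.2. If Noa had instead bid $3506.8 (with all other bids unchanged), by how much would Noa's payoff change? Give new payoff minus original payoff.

−$2809.7

The highest bid among the other bidders is $3492.9; Noa's bid doesn't change that.
Original bid $2895.1: Noa is not highest (top rival bid is $3492.9); payoff $0.
Alternative bid $3506.8: Noa is highest, pays the top rival bid $3492.9; payoff $683.2 − $3492.9 = −$2809.7.
Change in payoff = −$2809.7 − ($0) = −$2809.7.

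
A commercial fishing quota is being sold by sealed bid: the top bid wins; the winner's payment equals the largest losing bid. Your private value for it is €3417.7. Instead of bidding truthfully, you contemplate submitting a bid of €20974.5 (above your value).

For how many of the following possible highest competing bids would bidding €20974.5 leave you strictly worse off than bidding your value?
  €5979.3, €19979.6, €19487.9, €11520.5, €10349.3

The deviation hurts exactly when the highest competing bid lies strictly between €3417.7 and €20974.5 — overbidding then wins at a price above your value.
€5979.3: inside the interval → strictly worse (loss €2561.6).
€19979.6: inside the interval → strictly worse (loss €16561.9).
€19487.9: inside the interval → strictly worse (loss €16070.2).
€11520.5: inside the interval → strictly worse (loss €8102.8).
€10349.3: inside the interval → strictly worse (loss €6931.6).
Count: 5.

5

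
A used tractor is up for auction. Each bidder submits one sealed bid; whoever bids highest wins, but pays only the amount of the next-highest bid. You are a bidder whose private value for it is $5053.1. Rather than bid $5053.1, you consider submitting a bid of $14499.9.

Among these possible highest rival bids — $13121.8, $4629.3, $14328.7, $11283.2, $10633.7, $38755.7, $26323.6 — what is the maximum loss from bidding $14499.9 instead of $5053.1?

$13121.8: truthful gives $0, deviation gives −$8068.7 → loss $8068.7.
$4629.3: same outcome either way → loss $0.
$14328.7: truthful gives $0, deviation gives −$9275.6 → loss $9275.6.
$11283.2: truthful gives $0, deviation gives −$6230.1 → loss $6230.1.
$10633.7: truthful gives $0, deviation gives −$5580.6 → loss $5580.6.
$38755.7: same outcome either way → loss $0.
$26323.6: same outcome either way → loss $0.
Maximum loss: $9275.6.

$9275.6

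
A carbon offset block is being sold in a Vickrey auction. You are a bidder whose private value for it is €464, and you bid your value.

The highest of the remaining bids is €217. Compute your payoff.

Your bid €464 exceeds the highest competing bid €217, so you win.
In a second-price auction the winner pays the second-highest bid, €217.
Payoff = value − price = €464 − €217 = €247.

€247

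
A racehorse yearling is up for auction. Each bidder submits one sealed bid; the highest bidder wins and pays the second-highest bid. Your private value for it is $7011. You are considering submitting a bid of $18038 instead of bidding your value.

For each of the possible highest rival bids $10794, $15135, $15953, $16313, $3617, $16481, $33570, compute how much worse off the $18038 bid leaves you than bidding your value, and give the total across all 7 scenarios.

$39621

The deviation costs you only when the competing bid falls strictly between $7011 and $18038; elsewhere both bids give the same outcome.
$10794: truthful payoff $0, deviation payoff −$3783 → loss $3783.
$15135: truthful payoff $0, deviation payoff −$8124 → loss $8124.
$15953: truthful payoff $0, deviation payoff −$8942 → loss $8942.
$16313: truthful payoff $0, deviation payoff −$9302 → loss $9302.
$3617: outcomes coincide → loss $0.
$16481: truthful payoff $0, deviation payoff −$9470 → loss $9470.
$33570: outcomes coincide → loss $0.
Total loss = $3783 + $8124 + $8942 + $9302 + $9470 = $39621.
Because the price is fixed by the runner-up's bid, deviating from your value can only change a good outcome into a bad one — never the reverse.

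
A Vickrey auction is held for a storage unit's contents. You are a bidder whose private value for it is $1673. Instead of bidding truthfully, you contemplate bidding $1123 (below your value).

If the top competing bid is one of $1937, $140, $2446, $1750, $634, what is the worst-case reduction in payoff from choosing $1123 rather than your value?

$0

$1937: same outcome either way → loss $0.
$140: same outcome either way → loss $0.
$2446: same outcome either way → loss $0.
$1750: same outcome either way → loss $0.
$634: same outcome either way → loss $0.
Maximum loss: $0.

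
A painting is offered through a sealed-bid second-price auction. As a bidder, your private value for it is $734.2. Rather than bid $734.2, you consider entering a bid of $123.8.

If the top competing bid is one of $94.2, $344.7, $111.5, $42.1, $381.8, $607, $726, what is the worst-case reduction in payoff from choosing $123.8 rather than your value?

$94.2: same outcome either way → loss $0.
$344.7: truthful gives $389.5, deviation gives $0 → loss $389.5.
$111.5: same outcome either way → loss $0.
$42.1: same outcome either way → loss $0.
$381.8: truthful gives $352.4, deviation gives $0 → loss $352.4.
$607: truthful gives $127.2, deviation gives $0 → loss $127.2.
$726: truthful gives $8.2, deviation gives $0 → loss $8.2.
Maximum loss: $389.5.

$389.5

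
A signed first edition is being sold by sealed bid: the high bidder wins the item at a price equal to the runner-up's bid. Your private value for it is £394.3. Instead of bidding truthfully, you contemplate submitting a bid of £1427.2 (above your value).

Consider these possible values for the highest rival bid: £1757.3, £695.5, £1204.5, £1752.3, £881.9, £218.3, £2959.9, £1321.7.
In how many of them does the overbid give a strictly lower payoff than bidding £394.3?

4

The deviation hurts exactly when the highest competing bid lies strictly between £394.3 and £1427.2 — overbidding then wins at a price above your value.
£1757.3: above both → same outcome either way.
£695.5: inside the interval → strictly worse (loss £301.2).
£1204.5: inside the interval → strictly worse (loss £810.2).
£1752.3: above both → same outcome either way.
£881.9: inside the interval → strictly worse (loss £487.6).
£218.3: below both → same outcome either way.
£2959.9: above both → same outcome either way.
£1321.7: inside the interval → strictly worse (loss £927.4).
Count: 4.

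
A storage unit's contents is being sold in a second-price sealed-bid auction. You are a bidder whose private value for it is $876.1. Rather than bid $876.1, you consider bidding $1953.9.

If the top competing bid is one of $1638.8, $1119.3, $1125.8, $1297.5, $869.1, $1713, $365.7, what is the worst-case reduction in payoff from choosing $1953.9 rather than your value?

$836.9

$1638.8: truthful gives $0, deviation gives −$762.7 → loss $762.7.
$1119.3: truthful gives $0, deviation gives −$243.2 → loss $243.2.
$1125.8: truthful gives $0, deviation gives −$249.7 → loss $249.7.
$1297.5: truthful gives $0, deviation gives −$421.4 → loss $421.4.
$869.1: same outcome either way → loss $0.
$1713: truthful gives $0, deviation gives −$836.9 → loss $836.9.
$365.7: same outcome either way → loss $0.
Maximum loss: $836.9.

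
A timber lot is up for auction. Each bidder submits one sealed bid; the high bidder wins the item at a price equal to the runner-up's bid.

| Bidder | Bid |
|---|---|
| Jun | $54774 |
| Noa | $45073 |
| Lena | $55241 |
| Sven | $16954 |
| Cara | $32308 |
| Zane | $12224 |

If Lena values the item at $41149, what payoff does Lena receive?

Highest bid: Lena at $55241, so Lena wins.
Second-highest bid: Jun at $54774 — that is the price the winner pays.
Lena's payoff = value − price = $41149 − $54774 = −$13625.

−$13625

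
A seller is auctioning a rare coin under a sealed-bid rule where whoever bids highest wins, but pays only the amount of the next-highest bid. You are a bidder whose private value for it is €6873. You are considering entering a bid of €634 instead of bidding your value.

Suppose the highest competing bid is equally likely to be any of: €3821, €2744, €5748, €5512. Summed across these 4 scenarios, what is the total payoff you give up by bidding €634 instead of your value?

€9667

The deviation costs you only when the competing bid falls strictly between €634 and €6873; elsewhere both bids give the same outcome.
€3821: truthful payoff €3052, deviation payoff €0 → loss €3052.
€2744: truthful payoff €4129, deviation payoff €0 → loss €4129.
€5748: truthful payoff €1125, deviation payoff €0 → loss €1125.
€5512: truthful payoff €1361, deviation payoff €0 → loss €1361.
Total loss = €3052 + €4129 + €1125 + €1361 = €9667.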